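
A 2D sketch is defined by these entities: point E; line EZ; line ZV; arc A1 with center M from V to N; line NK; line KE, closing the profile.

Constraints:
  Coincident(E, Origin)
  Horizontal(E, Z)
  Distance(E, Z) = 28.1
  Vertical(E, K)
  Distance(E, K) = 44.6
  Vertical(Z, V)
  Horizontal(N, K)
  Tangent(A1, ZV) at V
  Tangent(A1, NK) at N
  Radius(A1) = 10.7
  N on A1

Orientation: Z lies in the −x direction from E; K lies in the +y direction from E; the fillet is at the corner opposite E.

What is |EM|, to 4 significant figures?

38.10

EK is vertical with |EK| = 44.6 and K on the +y side, so K = (0.000, 44.60). The virtual corner opposite E is at (-28.10, 44.60). The tangent condition forces MV to be normal to ZV and tangency of A1 to NK means the radius MN is perpendicular to NK, with radius 10.7, so the center M sits 10.7 in from both sides at M = (-17.40, 33.90). Then |EM| = |M − E| = 38.10.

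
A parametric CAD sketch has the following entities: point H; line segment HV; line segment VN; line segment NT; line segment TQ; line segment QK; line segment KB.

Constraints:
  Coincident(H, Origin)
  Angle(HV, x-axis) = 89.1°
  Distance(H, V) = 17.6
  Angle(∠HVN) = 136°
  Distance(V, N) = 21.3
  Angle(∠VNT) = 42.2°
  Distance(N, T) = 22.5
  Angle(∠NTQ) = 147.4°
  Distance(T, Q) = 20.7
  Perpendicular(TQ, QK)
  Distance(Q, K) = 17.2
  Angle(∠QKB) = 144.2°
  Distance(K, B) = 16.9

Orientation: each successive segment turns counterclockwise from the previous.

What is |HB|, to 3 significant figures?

25.8

H is at the origin; HV runs at 89.1° with length 17.6, so V = (0.276, 17.6). ∠HVN = 136.0° gives VN at 133° from the x-axis; with |VN| = 21.3, N = (-14.3, 33.2). ∠VNT = 42.2° gives NT at -89.1° from the x-axis; with |NT| = 22.5, T = (-13.9, 10.7). ∠NTQ = 147.4° gives TQ at -56.5° from the x-axis; with |TQ| = 20.7, Q = (-2.50, -6.61). The perpendicularity gives QK at right angles to TQ, so QK runs at 33.5°; with |QK| = 17.2, K = (11.8, 2.88). ∠QKB = 144.2° gives KB at 69.3° from the x-axis; with |KB| = 16.9, B = (17.8, 18.7). Then |HB| = |B − H| = 25.8.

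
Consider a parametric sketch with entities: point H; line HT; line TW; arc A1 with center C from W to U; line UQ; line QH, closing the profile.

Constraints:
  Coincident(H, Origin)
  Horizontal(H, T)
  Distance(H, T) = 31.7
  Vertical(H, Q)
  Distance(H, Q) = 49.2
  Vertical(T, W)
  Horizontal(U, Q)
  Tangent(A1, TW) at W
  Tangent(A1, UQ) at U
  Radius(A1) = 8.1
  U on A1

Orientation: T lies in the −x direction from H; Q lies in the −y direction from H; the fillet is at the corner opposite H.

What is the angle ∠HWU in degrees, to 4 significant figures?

97.36°

H is at the origin; H and T share the same y with |HT| = 31.7 and T on the −x side, so T = (-31.70, 0.000). HQ is vertical with |HQ| = 49.2 and Q on the −y side, so Q = (0.000, -49.20). The virtual corner opposite H is at (-31.70, -49.20). A1 meets TW tangentially, so CW is at right angles to TW and tangency of A1 to UQ means the radius CU is perpendicular to UQ, with radius 8.1, so the center C sits 8.1 in from both sides at C = (-23.60, -41.10). That places the tangent points at W = (-31.70, -41.10) on TW and U = (-23.60, -49.20) on UQ. Then cos ∠HWU = WH·WU / (|WH||WU|), giving 97.36°.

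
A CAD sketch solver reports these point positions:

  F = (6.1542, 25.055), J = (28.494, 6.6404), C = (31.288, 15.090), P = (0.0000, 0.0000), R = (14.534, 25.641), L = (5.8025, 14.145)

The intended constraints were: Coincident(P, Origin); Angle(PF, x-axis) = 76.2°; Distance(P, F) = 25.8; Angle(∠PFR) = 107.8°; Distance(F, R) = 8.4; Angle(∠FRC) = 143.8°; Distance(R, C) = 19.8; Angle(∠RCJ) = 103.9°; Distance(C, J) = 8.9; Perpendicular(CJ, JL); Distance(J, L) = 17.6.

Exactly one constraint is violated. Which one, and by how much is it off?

Distance(J, L) = 17.6 — off by 6.30.

P = (0.00, 0.00) ✓; PF at 76.20° ✓; |PF| = 25.80 ✓; ∠PFR = 107.8° ✓; |FR| = 8.400 ✓; ∠FRC = 143.8° ✓; |RC| = 19.80 ✓; ∠RCJ = 103.9° ✓; |CJ| = 8.900 ✓; ∠(CJ, JL) = 90.00° ✓; |JL| = 23.90 ✗.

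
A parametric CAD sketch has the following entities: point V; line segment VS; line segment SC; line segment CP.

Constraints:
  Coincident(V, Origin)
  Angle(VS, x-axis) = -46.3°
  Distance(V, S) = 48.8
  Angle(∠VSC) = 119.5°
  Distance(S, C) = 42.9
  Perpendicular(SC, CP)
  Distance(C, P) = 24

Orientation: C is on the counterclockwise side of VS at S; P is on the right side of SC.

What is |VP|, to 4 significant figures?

94.33

V is at the origin; VS runs at -46.3° with length 48.8, so S = 48.8·(cos -46.3°, sin -46.3°) = (33.72, -35.28). ∠VSC = 119.5°, so SC runs at -46.3° + (180° − 119.5°) = 14.20° from the x-axis; with |SC| = 42.9, C = S + 42.9·(cos 14.20°, sin 14.20°) = (75.30, -24.76). SC ⟂ CP; with |CP| = 24.0 on the right of SC, P = C + 24.0·(0.2453, -0.9694) = (81.19, -48.02). Then |VP| = |P − V| = 94.33.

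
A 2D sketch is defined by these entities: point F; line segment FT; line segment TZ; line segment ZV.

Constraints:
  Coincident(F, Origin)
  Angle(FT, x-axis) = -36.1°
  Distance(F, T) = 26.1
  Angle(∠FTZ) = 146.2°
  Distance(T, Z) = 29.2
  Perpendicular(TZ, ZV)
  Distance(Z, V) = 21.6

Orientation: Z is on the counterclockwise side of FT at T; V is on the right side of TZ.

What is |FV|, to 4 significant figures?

62.40

F is at the origin; FT runs at -36.1° with length 26.1, so T = 26.1·(cos -36.1°, sin -36.1°) = (21.09, -15.38). ∠FTZ = 146.2°, so TZ runs at -36.1° + (180° − 146.2°) = -2.300° from the x-axis; with |TZ| = 29.2, Z = T + 29.2·(cos -2.300°, sin -2.300°) = (50.27, -16.55). The perpendicularity gives ZV at right angles to TZ; with |ZV| = 21.6 on the right of TZ, V = Z + 21.6·(-0.04013, -0.9992) = (49.40, -38.13). Then |FV| = |V − F| = 62.40.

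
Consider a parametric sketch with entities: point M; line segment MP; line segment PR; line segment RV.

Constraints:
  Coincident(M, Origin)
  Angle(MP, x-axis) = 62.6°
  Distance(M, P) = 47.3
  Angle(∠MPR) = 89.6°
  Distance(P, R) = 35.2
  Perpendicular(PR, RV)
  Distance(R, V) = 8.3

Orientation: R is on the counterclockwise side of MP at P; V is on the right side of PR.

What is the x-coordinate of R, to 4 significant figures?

-9.596

M is at the origin; MP runs at 62.6° with length 47.3, so P = 47.3·(cos 62.6°, sin 62.6°) = (21.77, 41.99). ∠MPR = 89.6°, so PR runs at 62.6° + (180° − 89.6°) = 153.0° from the x-axis; with |PR| = 35.2, R = P + 35.2·(cos 153.0°, sin 153.0°) = (-9.596, 57.97). So R.x = -9.596.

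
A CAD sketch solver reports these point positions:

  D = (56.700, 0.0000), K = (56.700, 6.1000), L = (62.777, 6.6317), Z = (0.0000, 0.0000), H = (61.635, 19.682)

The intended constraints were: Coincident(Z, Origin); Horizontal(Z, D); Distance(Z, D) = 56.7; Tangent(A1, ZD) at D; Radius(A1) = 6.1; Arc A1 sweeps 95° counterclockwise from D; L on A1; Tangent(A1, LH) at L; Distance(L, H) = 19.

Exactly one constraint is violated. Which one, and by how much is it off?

Distance(L, H) = 19 — off by 5.90.

Z = (0.00, 0.00) ✓; Z.y = 0.00, D.y = 0.00 ✓; |ZD| = 56.70 ✓; ∠(KD, DZ) = 90.00° ✓; |KD| = 6.100 ✓; bearing(K→L) − bearing(K→D) = 95.00° ✓; |KL| = 6.100 ✓; ∠(KL, LH) = 90.00° ✓; |LH| = 13.10 ✗.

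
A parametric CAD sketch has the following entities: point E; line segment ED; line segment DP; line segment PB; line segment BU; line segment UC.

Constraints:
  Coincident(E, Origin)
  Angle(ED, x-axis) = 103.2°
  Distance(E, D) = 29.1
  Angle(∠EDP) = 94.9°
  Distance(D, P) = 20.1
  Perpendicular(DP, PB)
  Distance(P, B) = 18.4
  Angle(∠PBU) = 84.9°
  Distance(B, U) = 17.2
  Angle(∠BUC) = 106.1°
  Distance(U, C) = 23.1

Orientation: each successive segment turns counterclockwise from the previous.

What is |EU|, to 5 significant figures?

13.293

E is at the origin; ED runs at 103.2° with length 29.1, so D = (-6.6450, 28.331). ∠EDP = 94.9° gives DP at -171.70° from the x-axis; with |DP| = 20.1, P = (-26.534, 25.430). DP ⟂ PB, so PB runs at -81.700°; with |PB| = 18.4, B = (-23.878, 7.2223). ∠PBU = 84.9° gives BU at 13.400° from the x-axis; with |BU| = 17.2, U = (-7.1466, 11.208). Then |EU| = |U − E| = 13.293.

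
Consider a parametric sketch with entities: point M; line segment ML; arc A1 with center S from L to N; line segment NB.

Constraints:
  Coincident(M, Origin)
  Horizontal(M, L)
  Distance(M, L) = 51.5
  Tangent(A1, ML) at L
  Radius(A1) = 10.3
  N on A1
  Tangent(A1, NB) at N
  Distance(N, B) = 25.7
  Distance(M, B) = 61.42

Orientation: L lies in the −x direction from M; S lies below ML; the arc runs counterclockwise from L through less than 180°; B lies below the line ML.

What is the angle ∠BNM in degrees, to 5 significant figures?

75.800°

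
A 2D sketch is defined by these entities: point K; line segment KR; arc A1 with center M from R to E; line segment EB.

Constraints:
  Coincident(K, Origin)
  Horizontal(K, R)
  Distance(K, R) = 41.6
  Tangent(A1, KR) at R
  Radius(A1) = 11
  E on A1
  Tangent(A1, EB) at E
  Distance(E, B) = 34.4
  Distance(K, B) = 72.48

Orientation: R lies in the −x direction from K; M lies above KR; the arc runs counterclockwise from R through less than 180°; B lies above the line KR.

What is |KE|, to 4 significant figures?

38.75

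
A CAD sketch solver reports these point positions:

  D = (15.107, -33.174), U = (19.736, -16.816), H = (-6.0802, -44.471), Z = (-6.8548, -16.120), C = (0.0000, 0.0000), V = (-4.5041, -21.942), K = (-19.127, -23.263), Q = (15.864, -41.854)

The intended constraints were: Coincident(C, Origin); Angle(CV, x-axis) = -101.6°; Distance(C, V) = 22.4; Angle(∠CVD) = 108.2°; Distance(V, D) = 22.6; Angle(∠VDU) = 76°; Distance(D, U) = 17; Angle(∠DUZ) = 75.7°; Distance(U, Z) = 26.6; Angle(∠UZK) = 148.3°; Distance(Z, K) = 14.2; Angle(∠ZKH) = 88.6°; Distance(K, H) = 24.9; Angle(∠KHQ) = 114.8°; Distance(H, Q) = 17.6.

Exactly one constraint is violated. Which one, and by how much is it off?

Distance(H, Q) = 17.6 — off by 4.50.

C = (0.00, 0.00) ✓; CV at -101.6° ✓; |CV| = 22.40 ✓; ∠CVD = 108.2° ✓; |VD| = 22.60 ✓; ∠VDU = 76.00° ✓; |DU| = 17.00 ✓; ∠DUZ = 75.70° ✓; |UZ| = 26.60 ✓; ∠UZK = 148.3° ✓; |ZK| = 14.20 ✓; ∠ZKH = 88.60° ✓; |KH| = 24.90 ✓; ∠KHQ = 114.8° ✓; |HQ| = 22.10 ✗.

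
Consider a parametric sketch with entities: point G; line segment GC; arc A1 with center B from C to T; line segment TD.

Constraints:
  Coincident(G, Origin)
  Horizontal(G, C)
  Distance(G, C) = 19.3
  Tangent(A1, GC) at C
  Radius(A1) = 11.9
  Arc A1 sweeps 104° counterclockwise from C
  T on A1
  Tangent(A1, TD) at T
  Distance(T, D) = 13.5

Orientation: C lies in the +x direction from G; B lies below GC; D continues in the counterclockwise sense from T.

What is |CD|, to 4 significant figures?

29.08

G is at the origin; G and C share the same y with |GC| = 19.3 and C on the +x side, so C = (19.30, 0.000). Since A1 is tangent to GC there, BC ⟂ GC, so B = C + (0, -11.9) = (19.30, -11.90). On A1, C sits at bearing 90° from B; a 104° counterclockwise sweep puts T at bearing 194°, so T = B + 11.9·(cos 194°, sin 194°) = (7.753, -14.78). Since A1 is tangent to TD there, BT ⟂ TD, so TD runs along (−sin 194°, cos 194°); with |TD| = 13.5, D = (11.02, -27.88). Then |CD| = |D − C| = 29.08.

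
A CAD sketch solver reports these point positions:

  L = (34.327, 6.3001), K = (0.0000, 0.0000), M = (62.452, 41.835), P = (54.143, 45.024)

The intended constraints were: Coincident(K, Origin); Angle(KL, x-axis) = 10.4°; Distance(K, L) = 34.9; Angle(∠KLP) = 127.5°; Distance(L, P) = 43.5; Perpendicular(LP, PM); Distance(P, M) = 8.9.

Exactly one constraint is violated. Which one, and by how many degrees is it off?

Perpendicular(LP, PM) — off by 6.10°.

K = (0.00, 0.00) ✓; KL at 10.40° ✓; |KL| = 34.90 ✓; ∠KLP = 127.5° ✓; |LP| = 43.50 ✓; ∠(LP, PM) = 83.90° ✗; |PM| = 8.900 ✓.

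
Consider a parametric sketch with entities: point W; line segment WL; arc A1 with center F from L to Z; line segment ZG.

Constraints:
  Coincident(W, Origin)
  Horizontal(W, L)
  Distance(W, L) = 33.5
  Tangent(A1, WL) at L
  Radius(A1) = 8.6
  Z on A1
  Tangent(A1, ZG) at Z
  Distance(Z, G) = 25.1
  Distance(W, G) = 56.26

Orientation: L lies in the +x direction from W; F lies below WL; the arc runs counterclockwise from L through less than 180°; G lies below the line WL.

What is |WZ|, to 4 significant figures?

31.55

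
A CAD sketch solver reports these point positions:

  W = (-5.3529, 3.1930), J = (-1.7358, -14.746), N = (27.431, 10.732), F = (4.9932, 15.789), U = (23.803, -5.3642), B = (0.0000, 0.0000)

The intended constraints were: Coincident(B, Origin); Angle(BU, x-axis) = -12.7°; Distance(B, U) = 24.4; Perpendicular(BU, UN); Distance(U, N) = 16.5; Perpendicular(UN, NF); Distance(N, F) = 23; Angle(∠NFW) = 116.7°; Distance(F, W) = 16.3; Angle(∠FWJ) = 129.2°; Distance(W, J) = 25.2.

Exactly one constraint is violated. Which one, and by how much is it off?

Distance(W, J) = 25.2 — off by 6.90.

B = (0.00, 0.00) ✓; BU at -12.70° ✓; |BU| = 24.40 ✓; ∠(BU, UN) = 90.00° ✓; |UN| = 16.50 ✓; ∠(UN, NF) = 90.00° ✓; |NF| = 23.00 ✓; ∠NFW = 116.7° ✓; |FW| = 16.30 ✓; ∠FWJ = 129.2° ✓; |WJ| = 18.30 ✗.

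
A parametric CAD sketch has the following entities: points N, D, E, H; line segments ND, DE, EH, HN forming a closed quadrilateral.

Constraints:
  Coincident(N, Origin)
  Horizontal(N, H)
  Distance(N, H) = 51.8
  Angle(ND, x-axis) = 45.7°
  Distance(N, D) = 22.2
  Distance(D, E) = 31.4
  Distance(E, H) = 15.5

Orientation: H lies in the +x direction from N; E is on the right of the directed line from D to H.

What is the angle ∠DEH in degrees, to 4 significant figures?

110.7°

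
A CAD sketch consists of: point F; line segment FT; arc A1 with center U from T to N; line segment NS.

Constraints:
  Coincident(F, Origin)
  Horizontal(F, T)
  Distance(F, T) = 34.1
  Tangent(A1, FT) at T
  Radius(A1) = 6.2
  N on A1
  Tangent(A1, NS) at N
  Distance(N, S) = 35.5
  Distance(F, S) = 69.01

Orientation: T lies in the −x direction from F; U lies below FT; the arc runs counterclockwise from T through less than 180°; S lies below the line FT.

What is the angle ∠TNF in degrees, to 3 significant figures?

19.9°

Checks: |UN| = 6.200 ✓; ∠(UN, NS) = 90.00° ✓; |NS| = 35.50 ✓; |FS| = 69.01 ✓.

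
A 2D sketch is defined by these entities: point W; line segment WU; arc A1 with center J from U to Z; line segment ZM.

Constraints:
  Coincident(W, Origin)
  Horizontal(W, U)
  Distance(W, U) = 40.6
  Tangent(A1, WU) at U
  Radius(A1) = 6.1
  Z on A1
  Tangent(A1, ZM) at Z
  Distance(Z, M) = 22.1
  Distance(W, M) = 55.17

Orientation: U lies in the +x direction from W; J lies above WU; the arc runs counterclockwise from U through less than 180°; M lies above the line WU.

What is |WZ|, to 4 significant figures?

47.06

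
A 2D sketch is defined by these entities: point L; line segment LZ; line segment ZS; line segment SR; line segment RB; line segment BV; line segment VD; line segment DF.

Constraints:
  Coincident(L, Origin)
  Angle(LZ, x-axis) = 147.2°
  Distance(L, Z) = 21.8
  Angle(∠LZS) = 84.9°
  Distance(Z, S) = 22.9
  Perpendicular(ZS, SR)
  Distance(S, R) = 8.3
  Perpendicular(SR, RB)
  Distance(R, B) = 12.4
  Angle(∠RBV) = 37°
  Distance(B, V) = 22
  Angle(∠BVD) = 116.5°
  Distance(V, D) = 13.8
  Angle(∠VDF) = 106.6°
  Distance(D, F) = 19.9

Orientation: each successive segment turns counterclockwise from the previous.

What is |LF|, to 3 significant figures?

35.1

L is at the origin; LZ runs at 147.2° with length 21.8, so Z = (-18.3, 11.8). ∠LZS = 84.9° gives ZS at -118° from the x-axis; with |ZS| = 22.9, S = (-29.0, -8.47). ZS ⟂ SR, so SR runs at -27.7°; with |SR| = 8.3, R = (-21.6, -12.3). The perpendicularity gives RB at right angles to SR, so RB runs at 62.3°; with |RB| = 12.4, B = (-15.9, -1.35). ∠RBV = 37.0° gives BV at -155° from the x-axis; with |BV| = 22.0, V = (-35.7, -10.7). ∠BVD = 116.5° gives VD at -91.2° from the x-axis; with |VD| = 13.8, D = (-36.0, -24.5). ∠VDF = 106.6° gives DF at -17.8° from the x-axis; with |DF| = 19.9, F = (-17.1, -30.6). Then |LF| = |F − L| = 35.1.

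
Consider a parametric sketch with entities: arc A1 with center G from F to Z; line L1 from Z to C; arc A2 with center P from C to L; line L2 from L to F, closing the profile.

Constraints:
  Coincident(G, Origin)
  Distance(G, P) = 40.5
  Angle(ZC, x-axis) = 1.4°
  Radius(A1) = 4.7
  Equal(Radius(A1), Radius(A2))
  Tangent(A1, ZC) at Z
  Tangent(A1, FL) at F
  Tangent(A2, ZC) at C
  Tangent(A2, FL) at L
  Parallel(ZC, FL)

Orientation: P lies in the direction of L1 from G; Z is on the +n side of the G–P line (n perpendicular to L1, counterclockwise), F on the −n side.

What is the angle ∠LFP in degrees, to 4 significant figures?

6.620°

The slot axis is L1's direction at 1.4°, so u = (cos 1.4°, sin 1.4°) = (0.9997, 0.02443) and n = (−sin 1.4°, cos 1.4°) = (-0.02443, 0.9997). G is at the origin and P lies 40.5 along u from G, so P = 40.5·u = (40.49, 0.9895). Tangency of A1 to both parallel lines with radius 4.7 puts Z and F at G ± 4.7·n: Z = (-0.1148, 4.699), F = (0.1148, -4.699). Equal radii place C and L the same way about P: C = P + 4.7·n = (40.37, 5.688), L = P − 4.7·n = (40.60, -3.709). Then cos ∠LFP = FL·FP / (|FL||FP|), giving 6.620°.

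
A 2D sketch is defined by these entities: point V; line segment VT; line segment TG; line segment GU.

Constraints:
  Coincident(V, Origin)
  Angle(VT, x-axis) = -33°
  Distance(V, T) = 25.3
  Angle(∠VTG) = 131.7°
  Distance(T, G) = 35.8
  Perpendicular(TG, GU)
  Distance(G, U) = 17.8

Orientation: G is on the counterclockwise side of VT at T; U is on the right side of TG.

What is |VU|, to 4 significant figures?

64.16

∠VTG = 131.7°, so TG runs at -33.0° + (180° − 131.7°) = 15.30° from the x-axis; with |TG| = 35.8, G = T + 35.8·(cos 15.30°, sin 15.30°) = (55.75, -4.333). The perpendicularity gives GU at right angles to TG; with |GU| = 17.8 on the right of TG, U = G + 17.8·(0.2639, -0.9646) = (60.45, -21.50). Then |VU| = |U − V| = 64.16.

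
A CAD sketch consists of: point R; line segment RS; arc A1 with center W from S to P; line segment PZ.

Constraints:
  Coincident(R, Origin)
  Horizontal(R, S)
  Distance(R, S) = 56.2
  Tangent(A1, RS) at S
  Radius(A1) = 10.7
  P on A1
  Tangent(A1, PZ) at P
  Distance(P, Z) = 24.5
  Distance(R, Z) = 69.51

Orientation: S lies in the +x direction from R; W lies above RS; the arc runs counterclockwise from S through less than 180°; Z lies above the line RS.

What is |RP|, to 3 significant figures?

67.8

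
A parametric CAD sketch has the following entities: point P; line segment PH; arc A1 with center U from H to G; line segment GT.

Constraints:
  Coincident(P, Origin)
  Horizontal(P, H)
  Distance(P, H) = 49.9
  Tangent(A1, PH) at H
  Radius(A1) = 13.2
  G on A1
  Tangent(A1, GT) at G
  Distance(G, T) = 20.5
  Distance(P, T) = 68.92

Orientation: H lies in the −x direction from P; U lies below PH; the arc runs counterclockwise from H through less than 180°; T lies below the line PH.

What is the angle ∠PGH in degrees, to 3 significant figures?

36.5°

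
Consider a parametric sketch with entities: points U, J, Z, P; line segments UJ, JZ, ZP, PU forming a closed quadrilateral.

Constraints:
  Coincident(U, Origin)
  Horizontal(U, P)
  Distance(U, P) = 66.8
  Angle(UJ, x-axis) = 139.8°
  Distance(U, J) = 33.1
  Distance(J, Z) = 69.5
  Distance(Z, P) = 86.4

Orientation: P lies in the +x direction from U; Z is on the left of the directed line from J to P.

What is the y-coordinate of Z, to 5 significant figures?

73.242

Checks: |JZ| = 69.50 ✓; |ZP| = 86.40 ✓.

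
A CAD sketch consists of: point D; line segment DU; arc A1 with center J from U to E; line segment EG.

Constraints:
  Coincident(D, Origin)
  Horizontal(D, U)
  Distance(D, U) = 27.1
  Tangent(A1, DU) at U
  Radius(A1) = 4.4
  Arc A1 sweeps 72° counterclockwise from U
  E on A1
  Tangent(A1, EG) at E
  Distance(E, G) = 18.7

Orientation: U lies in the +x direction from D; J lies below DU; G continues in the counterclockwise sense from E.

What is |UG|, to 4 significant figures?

23.09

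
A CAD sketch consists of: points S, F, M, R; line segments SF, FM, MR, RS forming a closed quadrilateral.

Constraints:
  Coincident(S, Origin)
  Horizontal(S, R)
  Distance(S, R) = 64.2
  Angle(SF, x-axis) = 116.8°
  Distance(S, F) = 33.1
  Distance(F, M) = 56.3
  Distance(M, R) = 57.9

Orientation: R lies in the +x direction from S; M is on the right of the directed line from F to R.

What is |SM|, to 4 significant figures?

23.20

Checks: |FM| = 56.30 ✓; |MR| = 57.90 ✓.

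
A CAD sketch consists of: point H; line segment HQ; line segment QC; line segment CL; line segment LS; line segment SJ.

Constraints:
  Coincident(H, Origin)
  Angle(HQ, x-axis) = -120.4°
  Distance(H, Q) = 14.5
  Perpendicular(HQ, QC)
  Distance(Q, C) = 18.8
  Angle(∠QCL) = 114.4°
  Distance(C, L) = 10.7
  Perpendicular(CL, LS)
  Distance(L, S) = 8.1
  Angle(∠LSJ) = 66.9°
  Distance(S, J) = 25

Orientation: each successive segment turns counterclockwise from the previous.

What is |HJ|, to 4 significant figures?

30.50

H is at the origin; HQ runs at -120.4° with length 14.5, so Q = (-7.337, -12.51). HQ ⟂ QC, so QC runs at -30.40°; with |QC| = 18.8, C = (8.878, -22.02). ∠QCL = 114.4° gives CL at 35.20° from the x-axis; with |CL| = 10.7, L = (17.62, -15.85). The perpendicularity gives LS at right angles to CL, so LS runs at 125.2°; with |LS| = 8.1, S = (12.95, -9.233). ∠LSJ = 66.9° gives SJ at -121.7° from the x-axis; with |SJ| = 25.0, J = (-0.1847, -30.50). Then |HJ| = |J − H| = 30.50.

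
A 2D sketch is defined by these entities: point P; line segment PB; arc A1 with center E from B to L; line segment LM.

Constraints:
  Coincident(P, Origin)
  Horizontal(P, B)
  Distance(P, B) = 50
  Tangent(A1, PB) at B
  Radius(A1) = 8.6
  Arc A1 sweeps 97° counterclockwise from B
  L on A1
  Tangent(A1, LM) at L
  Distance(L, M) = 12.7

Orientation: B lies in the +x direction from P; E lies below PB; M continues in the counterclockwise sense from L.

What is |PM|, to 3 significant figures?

48.4

On A1, B sits at bearing 90° from E; a 97° counterclockwise sweep puts L at bearing 187°, so L = E + 8.6·(cos 187°, sin 187°) = (41.5, -9.65). Tangency of A1 to LM means the radius EL is perpendicular to LM, so LM runs along (−sin 187°, cos 187°); with |LM| = 12.7, M = (43.0, -22.3). Then |PM| = |M − P| = 48.4.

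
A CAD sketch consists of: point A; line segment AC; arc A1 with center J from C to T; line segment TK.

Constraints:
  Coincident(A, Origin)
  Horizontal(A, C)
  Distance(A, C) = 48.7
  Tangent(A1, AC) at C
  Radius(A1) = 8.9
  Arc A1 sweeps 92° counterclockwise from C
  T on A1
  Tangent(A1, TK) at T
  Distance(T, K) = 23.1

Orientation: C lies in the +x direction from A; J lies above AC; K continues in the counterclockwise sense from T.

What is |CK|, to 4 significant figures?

33.29

On A1, C sits at bearing -90° from J; a 92° counterclockwise sweep puts T at bearing 2°, so T = J + 8.9·(cos 2°, sin 2°) = (57.59, 9.211). Tangency of A1 to TK means the radius JT is perpendicular to TK, so TK runs along (−sin 2°, cos 2°); with |TK| = 23.1, K = (56.79, 32.30). Then |CK| = |K − C| = 33.29.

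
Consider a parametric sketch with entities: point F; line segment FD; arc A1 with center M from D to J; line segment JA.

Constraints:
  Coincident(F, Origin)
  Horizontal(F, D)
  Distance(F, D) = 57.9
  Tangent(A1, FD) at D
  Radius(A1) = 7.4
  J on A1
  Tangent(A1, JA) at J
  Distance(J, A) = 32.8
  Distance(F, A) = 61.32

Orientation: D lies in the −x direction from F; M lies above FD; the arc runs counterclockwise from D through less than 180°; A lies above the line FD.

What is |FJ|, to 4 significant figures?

50.97

F is at the origin; FD is horizontal with |FD| = 57.9 and D on the −x side, so D = (-57.90, 0.000). Tangency of A1 to FD means the radius MD is perpendicular to FD, so M = D + (0, 7.4) = (-57.90, 7.400). Since MJ ⟂ JA (tangency), |MA| = √(7.4² + 32.8²) = 33.62 regardless of where J sits on A1. So A lies on both circle(F, 61.32) and circle(M, 33.62); the above-FD intersection is A = (-47.11, 39.25). J is the foot of the tangent from A: J = (-50.54, 6.627).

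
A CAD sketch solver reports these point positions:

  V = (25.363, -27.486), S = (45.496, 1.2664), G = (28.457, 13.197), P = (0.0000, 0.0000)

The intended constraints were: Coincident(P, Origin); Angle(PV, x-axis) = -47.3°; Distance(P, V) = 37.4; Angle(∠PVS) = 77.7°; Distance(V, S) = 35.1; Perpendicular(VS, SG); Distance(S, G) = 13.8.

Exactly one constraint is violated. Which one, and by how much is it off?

Distance(S, G) = 13.8 — off by 7.00.

P = (0.00, 0.00) ✓; PV at -47.30° ✓; |PV| = 37.40 ✓; ∠PVS = 77.70° ✓; |VS| = 35.10 ✓; ∠(VS, SG) = 90.00° ✓; |SG| = 20.80 ✗.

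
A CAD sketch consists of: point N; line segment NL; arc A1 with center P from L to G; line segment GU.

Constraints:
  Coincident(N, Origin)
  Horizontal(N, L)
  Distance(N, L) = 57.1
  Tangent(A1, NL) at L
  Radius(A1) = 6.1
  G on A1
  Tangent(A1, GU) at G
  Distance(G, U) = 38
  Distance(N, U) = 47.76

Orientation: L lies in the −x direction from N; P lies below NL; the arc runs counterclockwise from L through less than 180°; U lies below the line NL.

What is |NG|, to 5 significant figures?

61.990

N is at the origin; N and L share the same y with |NL| = 57.1 and L on the −x side, so L = (-57.100, 0.0000). A1 meets NL tangentially, so PL is at right angles to NL, so P = L + (0, -6.1) = (-57.100, -6.1000). Since PG ⟂ GU (tangency), |PU| = √(6.1² + 38.0²) = 38.486 regardless of where G sits on A1. So U lies on both circle(N, 47.76) and circle(P, 38.486); the below-NL intersection is U = (-32.102, -35.362). G is the foot of the tangent from U: G = (-61.051, -10.747).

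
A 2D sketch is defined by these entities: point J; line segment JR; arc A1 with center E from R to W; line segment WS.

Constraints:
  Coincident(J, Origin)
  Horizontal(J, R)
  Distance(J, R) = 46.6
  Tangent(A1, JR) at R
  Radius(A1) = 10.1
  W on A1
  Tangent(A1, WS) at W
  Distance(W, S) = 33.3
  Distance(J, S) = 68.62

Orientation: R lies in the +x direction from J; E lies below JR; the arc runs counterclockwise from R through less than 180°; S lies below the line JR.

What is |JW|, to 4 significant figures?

40.27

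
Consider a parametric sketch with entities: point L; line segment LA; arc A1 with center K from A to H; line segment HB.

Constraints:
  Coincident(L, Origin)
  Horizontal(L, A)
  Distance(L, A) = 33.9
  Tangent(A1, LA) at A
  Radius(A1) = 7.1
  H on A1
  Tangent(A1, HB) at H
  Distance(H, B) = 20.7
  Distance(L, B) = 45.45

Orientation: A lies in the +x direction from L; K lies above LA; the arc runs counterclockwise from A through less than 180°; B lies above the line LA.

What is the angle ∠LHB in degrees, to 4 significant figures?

86.57°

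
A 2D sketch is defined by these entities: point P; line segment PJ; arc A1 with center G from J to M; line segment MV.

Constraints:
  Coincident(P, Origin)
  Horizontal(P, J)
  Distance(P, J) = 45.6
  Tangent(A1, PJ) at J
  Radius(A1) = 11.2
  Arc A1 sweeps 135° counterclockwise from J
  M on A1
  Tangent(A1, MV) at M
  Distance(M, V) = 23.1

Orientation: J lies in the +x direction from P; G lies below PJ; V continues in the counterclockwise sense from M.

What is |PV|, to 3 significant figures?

64.6

P is at the origin; PJ is horizontal with |PJ| = 45.6 and J on the +x side, so J = (45.6, 0.00). The tangent condition forces GJ to be normal to PJ, so G = J + (0, -11.2) = (45.6, -11.2). On A1, J sits at bearing 90° from G; a 135° counterclockwise sweep puts M at bearing 225°, so M = G + 11.2·(cos 225°, sin 225°) = (37.7, -19.1). Since A1 is tangent to MV there, GM ⟂ MV, so MV runs along (−sin 225°, cos 225°); with |MV| = 23.1, V = (54.0, -35.5). Then |PV| = |V − P| = 64.6.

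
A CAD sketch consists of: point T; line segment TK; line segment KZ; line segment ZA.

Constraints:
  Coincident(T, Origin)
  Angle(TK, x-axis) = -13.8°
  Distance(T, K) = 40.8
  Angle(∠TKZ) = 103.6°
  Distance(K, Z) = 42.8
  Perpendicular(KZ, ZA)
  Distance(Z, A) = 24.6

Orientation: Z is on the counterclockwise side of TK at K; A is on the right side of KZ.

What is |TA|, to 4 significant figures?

82.91

T is at the origin; TK runs at -13.8° with length 40.8, so K = 40.8·(cos -13.8°, sin -13.8°) = (39.62, -9.732). ∠TKZ = 103.6°, so KZ runs at -13.8° + (180° − 103.6°) = 62.60° from the x-axis; with |KZ| = 42.8, Z = K + 42.8·(cos 62.60°, sin 62.60°) = (59.32, 28.27). The perpendicularity gives ZA at right angles to KZ; with |ZA| = 24.6 on the right of KZ, A = Z + 24.6·(0.8878, -0.4602) = (81.16, 16.95). Then |TA| = |A − T| = 82.91.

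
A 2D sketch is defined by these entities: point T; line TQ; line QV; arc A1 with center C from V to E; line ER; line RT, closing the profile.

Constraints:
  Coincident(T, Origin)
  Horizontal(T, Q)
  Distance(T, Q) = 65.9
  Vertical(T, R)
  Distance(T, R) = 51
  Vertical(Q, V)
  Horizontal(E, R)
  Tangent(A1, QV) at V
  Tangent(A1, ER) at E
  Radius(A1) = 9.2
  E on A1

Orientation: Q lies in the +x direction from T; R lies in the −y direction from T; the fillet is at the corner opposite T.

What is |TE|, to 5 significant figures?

76.262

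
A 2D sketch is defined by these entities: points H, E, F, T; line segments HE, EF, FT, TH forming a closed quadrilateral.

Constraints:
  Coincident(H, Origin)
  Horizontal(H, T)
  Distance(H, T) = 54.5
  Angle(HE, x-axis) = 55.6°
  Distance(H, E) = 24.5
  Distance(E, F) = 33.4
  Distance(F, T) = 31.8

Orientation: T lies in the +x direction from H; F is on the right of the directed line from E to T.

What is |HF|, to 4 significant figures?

27.26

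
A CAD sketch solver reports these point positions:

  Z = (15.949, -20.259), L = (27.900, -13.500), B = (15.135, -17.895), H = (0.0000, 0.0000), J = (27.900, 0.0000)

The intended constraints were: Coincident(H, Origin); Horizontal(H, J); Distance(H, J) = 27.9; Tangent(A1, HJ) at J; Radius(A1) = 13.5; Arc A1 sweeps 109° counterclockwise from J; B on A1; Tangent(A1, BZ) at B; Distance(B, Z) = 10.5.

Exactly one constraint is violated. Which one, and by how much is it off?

Distance(B, Z) = 10.5 — off by 8.00.

H = (0.00, 0.00) ✓; H.y = 0.00, J.y = 0.00 ✓; |HJ| = 27.90 ✓; ∠(LJ, JH) = 90.00° ✓; |LJ| = 13.50 ✓; bearing(L→B) − bearing(L→J) = 109.0° ✓; |LB| = 13.50 ✓; ∠(LB, BZ) = 90.00° ✓; |BZ| = 2.500 ✗.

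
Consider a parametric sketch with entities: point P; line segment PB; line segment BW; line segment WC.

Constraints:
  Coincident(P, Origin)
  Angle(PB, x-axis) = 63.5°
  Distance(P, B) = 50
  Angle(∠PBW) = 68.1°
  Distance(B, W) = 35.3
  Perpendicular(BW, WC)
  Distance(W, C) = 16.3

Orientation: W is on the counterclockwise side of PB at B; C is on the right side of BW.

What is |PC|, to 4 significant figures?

64.87

∠PBW = 68.1°, so BW runs at 63.5° + (180° − 68.1°) = 175.4° from the x-axis; with |BW| = 35.3, W = B + 35.3·(cos 175.4°, sin 175.4°) = (-12.88, 47.58). BW is perpendicular to WC; with |WC| = 16.3 on the right of BW, C = W + 16.3·(0.08020, 0.9968) = (-11.57, 63.83). Then |PC| = |C − P| = 64.87.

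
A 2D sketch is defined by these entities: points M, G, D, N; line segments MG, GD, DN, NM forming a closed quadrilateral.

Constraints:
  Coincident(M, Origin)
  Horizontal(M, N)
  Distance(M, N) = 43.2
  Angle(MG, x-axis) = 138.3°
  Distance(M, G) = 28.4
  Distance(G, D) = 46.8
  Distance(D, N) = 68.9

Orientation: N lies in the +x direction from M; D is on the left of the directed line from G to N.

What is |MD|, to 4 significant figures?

57.74

Checks: |MN| = 43.20 ✓; |MG| = 28.40 ✓; |GD| = 46.80 ✓; |DN| = 68.90 ✓.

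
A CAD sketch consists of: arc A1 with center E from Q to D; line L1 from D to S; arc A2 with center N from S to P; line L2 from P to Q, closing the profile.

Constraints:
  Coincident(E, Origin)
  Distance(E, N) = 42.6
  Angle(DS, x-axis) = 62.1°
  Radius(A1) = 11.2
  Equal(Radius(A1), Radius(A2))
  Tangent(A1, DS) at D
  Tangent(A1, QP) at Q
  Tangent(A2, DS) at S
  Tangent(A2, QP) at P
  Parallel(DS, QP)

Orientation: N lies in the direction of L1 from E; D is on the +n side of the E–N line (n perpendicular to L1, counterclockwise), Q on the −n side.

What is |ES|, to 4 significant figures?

44.05

The slot axis is L1's direction at 62.1°, so u = (cos 62.1°, sin 62.1°) = (0.4679, 0.8838) and n = (−sin 62.1°, cos 62.1°) = (-0.8838, 0.4679). E is at the origin and N lies 42.6 along u from E, so N = 42.6·u = (19.93, 37.65). Tangency of A1 to both parallel lines with radius 11.2 puts D and Q at E ± 11.2·n: D = (-9.898, 5.241), Q = (9.898, -5.241). Equal radii place S and P the same way about N: S = N + 11.2·n = (10.04, 42.89), P = N − 11.2·n = (29.83, 32.41). Then |ES| = |S − E| = 44.05.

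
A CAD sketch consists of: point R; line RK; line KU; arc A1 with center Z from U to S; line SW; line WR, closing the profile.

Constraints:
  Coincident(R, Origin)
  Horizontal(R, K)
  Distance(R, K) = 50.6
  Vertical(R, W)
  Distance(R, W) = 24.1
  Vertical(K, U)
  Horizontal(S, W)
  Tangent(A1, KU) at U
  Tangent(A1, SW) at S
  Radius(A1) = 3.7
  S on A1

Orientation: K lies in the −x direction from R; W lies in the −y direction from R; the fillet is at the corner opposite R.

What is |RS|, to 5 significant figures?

52.730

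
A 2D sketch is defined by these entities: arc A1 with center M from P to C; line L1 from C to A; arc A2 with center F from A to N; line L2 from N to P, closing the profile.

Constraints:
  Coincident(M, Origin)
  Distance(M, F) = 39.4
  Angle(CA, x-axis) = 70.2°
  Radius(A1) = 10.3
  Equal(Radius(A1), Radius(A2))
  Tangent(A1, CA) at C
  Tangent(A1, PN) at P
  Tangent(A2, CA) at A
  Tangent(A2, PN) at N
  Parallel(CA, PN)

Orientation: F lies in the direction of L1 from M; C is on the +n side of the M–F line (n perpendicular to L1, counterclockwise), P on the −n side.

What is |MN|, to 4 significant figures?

40.72

Tangency of A1 to both parallel lines with radius 10.3 puts C and P at M ± 10.3·n: C = (-9.691, 3.489), P = (9.691, -3.489). Equal radii place A and N the same way about F: A = F + 10.3·n = (3.655, 40.56), N = F − 10.3·n = (23.04, 33.58). Then |MN| = |N − M| = 40.72.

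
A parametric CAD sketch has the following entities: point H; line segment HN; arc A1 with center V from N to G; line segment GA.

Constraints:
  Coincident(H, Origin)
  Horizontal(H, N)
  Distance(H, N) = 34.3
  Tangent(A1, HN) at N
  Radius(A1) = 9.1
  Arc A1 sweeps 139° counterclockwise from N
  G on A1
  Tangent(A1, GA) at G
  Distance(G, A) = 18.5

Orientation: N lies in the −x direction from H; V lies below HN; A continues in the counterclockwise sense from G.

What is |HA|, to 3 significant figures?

38.5

H is at the origin; HN is horizontal with |HN| = 34.3 and N on the −x side, so N = (-34.3, 0.00). A1 meets HN tangentially, so VN is at right angles to HN, so V = N + (0, -9.1) = (-34.3, -9.10). On A1, N sits at bearing 90° from V; a 139° counterclockwise sweep puts G at bearing 229°, so G = V + 9.1·(cos 229°, sin 229°) = (-40.3, -16.0). Since A1 is tangent to GA there, VG ⟂ GA, so GA runs along (−sin 229°, cos 229°); with |GA| = 18.5, A = (-26.3, -28.1). Then |HA| = |A − H| = 38.5.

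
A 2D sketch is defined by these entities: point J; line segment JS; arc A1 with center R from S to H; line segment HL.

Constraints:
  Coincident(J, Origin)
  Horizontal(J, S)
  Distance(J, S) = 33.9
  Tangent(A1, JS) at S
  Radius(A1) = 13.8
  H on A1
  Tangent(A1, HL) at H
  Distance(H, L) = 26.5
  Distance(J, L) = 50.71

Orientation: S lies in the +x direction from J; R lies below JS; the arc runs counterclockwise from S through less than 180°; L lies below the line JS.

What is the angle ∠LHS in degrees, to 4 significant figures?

127.9°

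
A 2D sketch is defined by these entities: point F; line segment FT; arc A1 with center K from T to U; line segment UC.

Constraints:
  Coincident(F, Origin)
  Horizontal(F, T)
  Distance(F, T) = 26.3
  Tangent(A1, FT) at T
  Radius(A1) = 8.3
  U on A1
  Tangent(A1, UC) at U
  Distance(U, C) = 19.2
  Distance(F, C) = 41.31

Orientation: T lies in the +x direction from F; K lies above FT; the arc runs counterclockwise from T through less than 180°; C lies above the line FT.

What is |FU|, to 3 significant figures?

35.9

F is at the origin; F and T share the same y with |FT| = 26.3 and T on the +x side, so T = (26.3, 0.00). Tangency of A1 to FT means the radius KT is perpendicular to FT, so K = T + (0, 8.3) = (26.3, 8.30). Since KU ⟂ UC (tangency), |KC| = √(8.3² + 19.2²) = 20.9 regardless of where U sits on A1. So C lies on both circle(F, 41.31) and circle(K, 20.9); the above-FT intersection is C = (29.4, 29.0). U is the foot of the tangent from C: U = (34.3, 10.4).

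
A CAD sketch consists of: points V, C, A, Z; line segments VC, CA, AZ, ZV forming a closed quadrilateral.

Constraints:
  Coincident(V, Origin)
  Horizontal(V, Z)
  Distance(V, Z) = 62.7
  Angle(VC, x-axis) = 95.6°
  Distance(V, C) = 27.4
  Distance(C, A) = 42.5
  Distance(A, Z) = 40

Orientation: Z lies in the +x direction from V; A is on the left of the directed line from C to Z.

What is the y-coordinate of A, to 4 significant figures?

32.58

V is at the origin; V and Z share the same y with |VZ| = 62.7 and Z in +x, so Z = (62.7, 0). VC runs at 95.6° with |VC| = 27.4, so C = (-2.674, 27.27). A is determined by |CA| = 42.5 and |AZ| = 40.0 together: it lies at the intersection of circle(C, 42.5) and circle(Z, 40.0). With |CZ| = 70.83, the foot of the radical line on CZ is 36.87 from C and the perpendicular offset is √(42.5² − 36.87²) = 21.13. Taking the left-of-CZ solution: A = (39.49, 32.58).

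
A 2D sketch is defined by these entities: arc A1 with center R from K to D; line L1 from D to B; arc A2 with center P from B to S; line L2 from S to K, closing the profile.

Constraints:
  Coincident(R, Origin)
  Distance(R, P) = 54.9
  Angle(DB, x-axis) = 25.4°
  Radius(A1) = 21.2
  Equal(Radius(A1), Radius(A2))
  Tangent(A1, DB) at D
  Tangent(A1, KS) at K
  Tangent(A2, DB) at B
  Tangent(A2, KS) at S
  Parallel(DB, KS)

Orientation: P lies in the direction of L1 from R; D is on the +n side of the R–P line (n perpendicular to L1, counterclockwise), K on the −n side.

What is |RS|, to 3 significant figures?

58.9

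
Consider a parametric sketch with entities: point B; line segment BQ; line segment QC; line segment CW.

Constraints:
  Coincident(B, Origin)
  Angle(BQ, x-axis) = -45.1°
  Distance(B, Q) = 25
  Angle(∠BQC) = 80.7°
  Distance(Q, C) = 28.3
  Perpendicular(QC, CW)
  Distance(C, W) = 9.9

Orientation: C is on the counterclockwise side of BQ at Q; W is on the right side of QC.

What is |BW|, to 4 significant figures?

42.23

∠BQC = 80.7°, so QC runs at -45.1° + (180° − 80.7°) = 54.20° from the x-axis; with |QC| = 28.3, C = Q + 28.3·(cos 54.20°, sin 54.20°) = (34.20, 5.245). QC is perpendicular to CW; with |CW| = 9.9 on the right of QC, W = C + 9.9·(0.8111, -0.5850) = (42.23, -0.5465). Then |BW| = |W − B| = 42.23.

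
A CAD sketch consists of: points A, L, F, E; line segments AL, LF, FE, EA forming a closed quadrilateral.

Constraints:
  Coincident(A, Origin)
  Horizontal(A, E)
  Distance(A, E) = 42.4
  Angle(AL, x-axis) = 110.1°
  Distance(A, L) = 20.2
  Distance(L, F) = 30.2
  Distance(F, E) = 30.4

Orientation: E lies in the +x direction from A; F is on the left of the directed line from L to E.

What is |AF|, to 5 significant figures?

32.735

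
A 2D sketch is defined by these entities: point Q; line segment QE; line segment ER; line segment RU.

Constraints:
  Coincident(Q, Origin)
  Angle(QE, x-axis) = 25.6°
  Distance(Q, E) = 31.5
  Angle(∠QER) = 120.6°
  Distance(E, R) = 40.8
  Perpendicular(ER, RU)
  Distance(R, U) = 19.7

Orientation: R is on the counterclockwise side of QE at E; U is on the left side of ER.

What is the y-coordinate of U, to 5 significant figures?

55.972

Q is at the origin; QE runs at 25.6° with length 31.5, so E = 31.5·(cos 25.6°, sin 25.6°) = (28.408, 13.611). ∠QER = 120.6°, so ER runs at 25.6° + (180° − 120.6°) = 85.000° from the x-axis; with |ER| = 40.8, R = E + 40.8·(cos 85.000°, sin 85.000°) = (31.964, 54.255). The perpendicularity gives RU at right angles to ER; with |RU| = 19.7 on the left of ER, U = R + 19.7·(-0.99619, 0.087156) = (12.339, 55.972). So U.y = 55.972.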